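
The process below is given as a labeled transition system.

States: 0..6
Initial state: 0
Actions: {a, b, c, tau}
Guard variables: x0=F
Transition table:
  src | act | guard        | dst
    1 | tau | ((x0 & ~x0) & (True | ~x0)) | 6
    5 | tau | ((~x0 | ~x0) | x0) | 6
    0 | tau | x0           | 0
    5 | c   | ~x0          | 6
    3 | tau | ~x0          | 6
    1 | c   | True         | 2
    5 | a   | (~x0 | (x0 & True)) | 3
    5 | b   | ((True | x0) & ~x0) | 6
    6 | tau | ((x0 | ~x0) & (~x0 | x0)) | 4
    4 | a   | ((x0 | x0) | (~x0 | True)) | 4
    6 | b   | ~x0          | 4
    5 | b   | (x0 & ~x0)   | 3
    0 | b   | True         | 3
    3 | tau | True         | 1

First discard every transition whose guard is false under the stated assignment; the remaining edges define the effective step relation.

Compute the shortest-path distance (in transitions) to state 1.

Layered search for 1:
  L0 = {0}
  L1 = {3}
  L2 = {1,6}
depth(1)=2, e.g. b·tau

Answer: 2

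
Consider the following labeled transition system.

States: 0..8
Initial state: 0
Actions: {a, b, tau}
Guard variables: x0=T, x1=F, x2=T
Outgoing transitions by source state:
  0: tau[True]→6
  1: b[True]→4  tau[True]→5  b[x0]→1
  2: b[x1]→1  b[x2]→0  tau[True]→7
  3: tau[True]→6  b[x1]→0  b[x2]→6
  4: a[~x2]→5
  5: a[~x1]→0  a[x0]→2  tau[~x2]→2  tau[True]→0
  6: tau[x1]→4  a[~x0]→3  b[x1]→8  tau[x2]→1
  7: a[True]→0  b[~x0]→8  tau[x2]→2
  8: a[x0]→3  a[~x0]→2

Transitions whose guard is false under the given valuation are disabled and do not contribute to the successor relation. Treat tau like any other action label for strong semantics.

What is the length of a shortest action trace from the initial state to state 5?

Answer: 3

Trace:
BFS to 5:
  Layer 0: {0}
  Layer 1: {6}
  Layer 2: {1}
  Layer 3: {4,5}
depth(5)=3, e.g. tau·tau·tau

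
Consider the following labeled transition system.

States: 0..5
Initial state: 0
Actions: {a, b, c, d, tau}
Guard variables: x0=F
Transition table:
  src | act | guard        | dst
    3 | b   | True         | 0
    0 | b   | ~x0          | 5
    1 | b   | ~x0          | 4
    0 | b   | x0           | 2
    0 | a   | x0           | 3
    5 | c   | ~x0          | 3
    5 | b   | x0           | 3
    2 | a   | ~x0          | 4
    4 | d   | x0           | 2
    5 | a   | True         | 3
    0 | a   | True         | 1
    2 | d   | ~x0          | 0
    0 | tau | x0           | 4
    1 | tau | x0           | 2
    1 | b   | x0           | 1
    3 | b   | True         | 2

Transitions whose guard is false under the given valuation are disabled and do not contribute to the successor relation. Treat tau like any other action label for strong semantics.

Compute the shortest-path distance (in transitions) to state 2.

Answer: 3

Analysis:
Layered search for 2:
  L0 = {0}
  L1 = {1,5}
  L2 = {3,4}
  L3 = {2}
depth(2)=3, e.g. b·a·b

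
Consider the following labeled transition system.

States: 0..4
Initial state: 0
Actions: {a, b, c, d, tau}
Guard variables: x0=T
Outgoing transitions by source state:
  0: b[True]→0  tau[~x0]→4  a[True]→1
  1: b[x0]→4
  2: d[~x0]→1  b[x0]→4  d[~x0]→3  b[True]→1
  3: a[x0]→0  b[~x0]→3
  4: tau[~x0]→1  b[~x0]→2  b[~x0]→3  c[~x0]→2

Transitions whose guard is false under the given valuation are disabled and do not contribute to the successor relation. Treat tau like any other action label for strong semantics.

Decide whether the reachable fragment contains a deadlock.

Reachable = {0,1,4}
  0: a→1  b→0  [deg 2]
  1: b→4  [deg 1]
  4: ∅  [STUCK]
trace reaching 4: a·b

Answer: DEADLOCK at state 4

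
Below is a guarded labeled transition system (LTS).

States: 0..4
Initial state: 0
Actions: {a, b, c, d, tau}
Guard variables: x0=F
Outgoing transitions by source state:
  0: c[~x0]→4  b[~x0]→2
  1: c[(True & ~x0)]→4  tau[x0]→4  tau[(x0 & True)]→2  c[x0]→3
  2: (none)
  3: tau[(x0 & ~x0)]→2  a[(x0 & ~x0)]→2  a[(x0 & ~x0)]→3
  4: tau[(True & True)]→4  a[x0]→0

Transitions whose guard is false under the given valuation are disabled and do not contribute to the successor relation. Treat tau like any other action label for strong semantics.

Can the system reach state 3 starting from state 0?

4 transition(s) survive guard evaluation.
Layer 0: {0}
Layer 1: {2,4}  cumulative {0,2,4}
Reachable = {0,2,4}

Answer: UNREACHABLE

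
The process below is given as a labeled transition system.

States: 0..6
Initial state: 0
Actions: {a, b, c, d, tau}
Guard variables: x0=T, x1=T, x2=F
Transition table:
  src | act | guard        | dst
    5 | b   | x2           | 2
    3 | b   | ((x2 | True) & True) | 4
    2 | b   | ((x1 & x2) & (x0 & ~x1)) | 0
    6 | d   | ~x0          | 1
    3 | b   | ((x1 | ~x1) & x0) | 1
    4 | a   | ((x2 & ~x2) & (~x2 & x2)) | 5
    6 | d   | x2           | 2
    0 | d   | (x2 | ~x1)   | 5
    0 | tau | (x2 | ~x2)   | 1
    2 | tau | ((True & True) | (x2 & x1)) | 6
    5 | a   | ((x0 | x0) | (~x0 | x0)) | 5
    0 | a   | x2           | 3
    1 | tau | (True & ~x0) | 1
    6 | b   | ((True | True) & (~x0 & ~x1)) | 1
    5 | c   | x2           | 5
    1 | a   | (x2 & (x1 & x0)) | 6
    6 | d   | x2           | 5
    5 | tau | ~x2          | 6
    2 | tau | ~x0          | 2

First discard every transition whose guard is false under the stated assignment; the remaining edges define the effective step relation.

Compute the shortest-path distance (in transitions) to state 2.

Layered search for 2:
  Layer 0: {0}
  Layer 1: {1}
2 never appears.

Answer: UNREACHABLE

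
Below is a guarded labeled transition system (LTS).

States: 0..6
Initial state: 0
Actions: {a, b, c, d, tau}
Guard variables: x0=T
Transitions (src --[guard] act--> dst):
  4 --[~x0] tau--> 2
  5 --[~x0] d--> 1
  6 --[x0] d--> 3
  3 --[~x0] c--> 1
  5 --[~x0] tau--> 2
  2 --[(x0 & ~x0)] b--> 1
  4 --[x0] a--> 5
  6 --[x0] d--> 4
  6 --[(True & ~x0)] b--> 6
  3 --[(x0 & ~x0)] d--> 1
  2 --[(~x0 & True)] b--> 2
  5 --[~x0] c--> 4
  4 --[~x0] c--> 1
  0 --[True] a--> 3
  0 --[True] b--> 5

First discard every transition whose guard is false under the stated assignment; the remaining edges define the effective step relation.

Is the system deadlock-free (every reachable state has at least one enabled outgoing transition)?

Answer: DEADLOCK at state 3

Working:
R = {0,3,5}
  0: a→3  b→5  [2 exit(s)]
  3: ∅  [STUCK]
  5: ∅  [STUCK]
witness 3: a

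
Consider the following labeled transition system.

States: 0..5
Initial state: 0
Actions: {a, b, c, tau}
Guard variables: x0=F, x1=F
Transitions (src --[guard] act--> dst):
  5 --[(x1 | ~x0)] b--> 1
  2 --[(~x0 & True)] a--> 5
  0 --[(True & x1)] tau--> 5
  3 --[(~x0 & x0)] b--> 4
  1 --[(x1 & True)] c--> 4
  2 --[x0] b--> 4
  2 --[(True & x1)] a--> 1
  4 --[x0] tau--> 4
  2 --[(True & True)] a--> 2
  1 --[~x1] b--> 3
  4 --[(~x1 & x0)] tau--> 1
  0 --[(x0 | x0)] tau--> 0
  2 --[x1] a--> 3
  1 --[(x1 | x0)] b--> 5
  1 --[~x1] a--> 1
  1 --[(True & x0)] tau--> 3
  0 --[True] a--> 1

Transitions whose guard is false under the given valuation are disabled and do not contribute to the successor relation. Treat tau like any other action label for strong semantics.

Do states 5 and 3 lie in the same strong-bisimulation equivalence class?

Refine partition for ~:
  round 0: {{0,1,2,3,4,5}}
  round 1: {{0,2},{1},{3,4},{5}}
  round 2: {{0},{1},{2},{3,4},{5}}
5 equivalence class(es) (converged in 3)
5∈{5}, 3∈{3,4}

Answer: NOT BISIMILAR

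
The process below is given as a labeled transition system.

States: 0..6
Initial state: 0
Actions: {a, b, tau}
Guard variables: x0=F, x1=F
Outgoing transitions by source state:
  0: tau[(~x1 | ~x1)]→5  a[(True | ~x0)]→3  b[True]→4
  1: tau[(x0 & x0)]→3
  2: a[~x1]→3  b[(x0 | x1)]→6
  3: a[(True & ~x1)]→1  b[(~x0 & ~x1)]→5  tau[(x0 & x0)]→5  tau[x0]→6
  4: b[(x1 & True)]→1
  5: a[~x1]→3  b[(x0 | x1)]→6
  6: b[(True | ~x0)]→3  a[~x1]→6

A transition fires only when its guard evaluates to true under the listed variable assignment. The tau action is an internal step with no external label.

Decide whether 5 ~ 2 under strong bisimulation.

Answer: BISIMILAR

Trace:
Compute ~ classes (split until stable):
  P[0] = {{0,1,2,3,4,5,6}}
  P[1] = {{0},{1,4},{2,5},{3,6}}
  P[2] = {{0},{1,4},{2,5},{3},{6}}
stable after 3 split(s): 5 block(s)
5∈{2,5}, 2∈{2,5}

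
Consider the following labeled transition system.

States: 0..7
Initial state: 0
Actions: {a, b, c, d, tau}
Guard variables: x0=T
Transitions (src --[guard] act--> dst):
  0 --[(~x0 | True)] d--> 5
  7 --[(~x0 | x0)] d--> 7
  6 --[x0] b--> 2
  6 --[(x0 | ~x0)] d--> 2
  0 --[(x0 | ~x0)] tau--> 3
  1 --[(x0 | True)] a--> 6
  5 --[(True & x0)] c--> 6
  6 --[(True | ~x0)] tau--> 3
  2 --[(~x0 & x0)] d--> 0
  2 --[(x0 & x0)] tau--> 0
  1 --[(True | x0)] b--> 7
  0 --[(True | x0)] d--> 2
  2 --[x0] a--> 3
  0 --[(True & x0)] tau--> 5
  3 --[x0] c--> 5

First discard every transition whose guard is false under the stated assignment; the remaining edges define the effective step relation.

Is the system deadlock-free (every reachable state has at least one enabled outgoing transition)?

Answer: DEADLOCK-FREE

Trace:
R = {0,2,3,5,6}
  0: d→2  d→5  tau→3  tau→5  [4 exit(s)]
  2: a→3  tau→0  [2 exit(s)]
  3: c→5  [1 exit(s)]
  5: c→6  [1 exit(s)]
  6: b→2  d→2  tau→3  [3 exit(s)]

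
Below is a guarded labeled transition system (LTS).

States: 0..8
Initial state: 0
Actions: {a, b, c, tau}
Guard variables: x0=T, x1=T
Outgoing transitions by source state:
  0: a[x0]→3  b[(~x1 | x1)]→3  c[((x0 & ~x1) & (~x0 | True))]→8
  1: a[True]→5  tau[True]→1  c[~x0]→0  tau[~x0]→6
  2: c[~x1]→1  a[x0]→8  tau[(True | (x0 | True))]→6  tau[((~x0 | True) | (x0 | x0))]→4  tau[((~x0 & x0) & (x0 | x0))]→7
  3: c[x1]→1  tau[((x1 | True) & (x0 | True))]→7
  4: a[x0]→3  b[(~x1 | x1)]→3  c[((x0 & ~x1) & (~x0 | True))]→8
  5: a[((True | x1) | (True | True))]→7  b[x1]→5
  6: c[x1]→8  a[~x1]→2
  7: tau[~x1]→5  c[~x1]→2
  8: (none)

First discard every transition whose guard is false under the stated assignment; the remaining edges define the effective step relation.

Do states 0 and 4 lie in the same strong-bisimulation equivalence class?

Bisimulation quotient by refinement:
  round 0: {{0,1,2,3,4,5,6,7,8}}
  round 1: {{0,4,5},{1,2},{3},{6},{7,8}}
  round 2: {{0,4},{1},{2},{3},{5},{6},{7,8}}
Fixed point at round 3; 7 class(es).
0∈{0,4}, 4∈{0,4}

Answer: BISIMILAR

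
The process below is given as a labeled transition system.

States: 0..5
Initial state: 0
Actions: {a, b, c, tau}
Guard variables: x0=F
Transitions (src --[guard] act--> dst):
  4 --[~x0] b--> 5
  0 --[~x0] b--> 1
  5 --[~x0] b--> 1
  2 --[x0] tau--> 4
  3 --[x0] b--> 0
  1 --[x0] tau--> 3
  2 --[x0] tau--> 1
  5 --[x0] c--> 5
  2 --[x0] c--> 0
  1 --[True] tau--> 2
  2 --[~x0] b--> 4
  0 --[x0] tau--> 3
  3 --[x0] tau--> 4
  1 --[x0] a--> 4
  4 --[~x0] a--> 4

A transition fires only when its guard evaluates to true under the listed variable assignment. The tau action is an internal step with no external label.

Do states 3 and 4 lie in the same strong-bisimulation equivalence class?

Answer: NOT BISIMILAR

Working:
Refine partition for ~:
  round 0: {{0,1,2,3,4,5}}
  round 1: {{0,2,5},{1},{3},{4}}
  round 2: {{0,5},{1},{2},{3},{4}}
5 equivalence class(es) (converged in 3)
class of 3: {3}; class of 4: {4}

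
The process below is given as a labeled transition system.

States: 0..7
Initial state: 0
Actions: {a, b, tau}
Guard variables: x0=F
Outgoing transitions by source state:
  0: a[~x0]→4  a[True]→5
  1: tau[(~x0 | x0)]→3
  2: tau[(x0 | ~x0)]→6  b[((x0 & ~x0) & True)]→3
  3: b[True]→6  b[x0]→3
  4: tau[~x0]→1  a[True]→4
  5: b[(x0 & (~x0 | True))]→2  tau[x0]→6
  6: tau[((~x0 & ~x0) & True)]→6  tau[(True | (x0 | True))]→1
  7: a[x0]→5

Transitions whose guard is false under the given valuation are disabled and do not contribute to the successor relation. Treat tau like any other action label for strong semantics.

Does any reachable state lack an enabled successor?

R = {0,1,3,4,5,6}
  0: a→4  a→5  [2 out]
  1: tau→3  [1 out]
  3: b→6  [1 out]
  4: a→4  tau→1  [2 out]
  5: ∅  [deadlock]
  6: tau→1  tau→6  [2 out]
Path to 5: a

Answer: DEADLOCK at state 5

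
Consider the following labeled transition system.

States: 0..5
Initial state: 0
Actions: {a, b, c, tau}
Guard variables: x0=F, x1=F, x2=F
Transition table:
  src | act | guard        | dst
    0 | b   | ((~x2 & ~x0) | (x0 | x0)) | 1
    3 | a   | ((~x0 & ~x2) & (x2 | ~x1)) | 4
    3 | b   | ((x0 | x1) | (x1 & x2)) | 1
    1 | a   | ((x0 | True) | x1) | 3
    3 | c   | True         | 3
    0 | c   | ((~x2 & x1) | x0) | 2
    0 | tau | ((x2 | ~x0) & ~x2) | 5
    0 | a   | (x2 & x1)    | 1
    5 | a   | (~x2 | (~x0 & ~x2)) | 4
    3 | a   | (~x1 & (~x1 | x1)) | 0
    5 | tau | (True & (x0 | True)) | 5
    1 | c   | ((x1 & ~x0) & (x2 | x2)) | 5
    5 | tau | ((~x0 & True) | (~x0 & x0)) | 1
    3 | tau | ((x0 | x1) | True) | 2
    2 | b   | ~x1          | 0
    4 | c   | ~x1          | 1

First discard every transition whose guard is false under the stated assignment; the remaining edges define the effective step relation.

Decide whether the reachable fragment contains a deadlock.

R = {0,1,2,3,4,5}
  0: b→1  tau→5  [2 exit(s)]
  1: a→3  [1 exit(s)]
  2: b→0  [1 exit(s)]
  3: a→0  a→4  c→3  tau→2  [4 exit(s)]
  4: c→1  [1 exit(s)]
  5: a→4  tau→1  tau→5  [3 exit(s)]

Answer: DEADLOCK-FREE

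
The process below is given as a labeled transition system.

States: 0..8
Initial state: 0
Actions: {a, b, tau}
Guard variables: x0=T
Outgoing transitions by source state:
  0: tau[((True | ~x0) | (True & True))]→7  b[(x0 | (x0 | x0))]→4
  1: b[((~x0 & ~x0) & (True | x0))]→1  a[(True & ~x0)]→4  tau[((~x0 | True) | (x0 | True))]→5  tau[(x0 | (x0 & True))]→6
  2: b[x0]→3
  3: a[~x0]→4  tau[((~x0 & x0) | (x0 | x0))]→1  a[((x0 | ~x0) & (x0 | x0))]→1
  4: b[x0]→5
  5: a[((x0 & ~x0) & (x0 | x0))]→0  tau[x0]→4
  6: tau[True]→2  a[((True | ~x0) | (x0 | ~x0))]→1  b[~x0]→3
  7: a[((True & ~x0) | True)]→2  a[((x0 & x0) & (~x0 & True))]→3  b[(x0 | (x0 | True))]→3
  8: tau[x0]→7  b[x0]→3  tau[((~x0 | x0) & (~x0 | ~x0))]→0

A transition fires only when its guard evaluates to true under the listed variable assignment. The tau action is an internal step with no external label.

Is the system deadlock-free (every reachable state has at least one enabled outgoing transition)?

Reachable = {0,1,2,3,4,5,6,7}
  0: b→4  tau→7  [2 out]
  1: tau→5  tau→6  [2 out]
  2: b→3  [1 out]
  3: a→1  tau→1  [2 out]
  4: b→5  [1 out]
  5: tau→4  [1 out]
  6: a→1  tau→2  [2 out]
  7: a→2  b→3  [2 out]

Answer: DEADLOCK-FREE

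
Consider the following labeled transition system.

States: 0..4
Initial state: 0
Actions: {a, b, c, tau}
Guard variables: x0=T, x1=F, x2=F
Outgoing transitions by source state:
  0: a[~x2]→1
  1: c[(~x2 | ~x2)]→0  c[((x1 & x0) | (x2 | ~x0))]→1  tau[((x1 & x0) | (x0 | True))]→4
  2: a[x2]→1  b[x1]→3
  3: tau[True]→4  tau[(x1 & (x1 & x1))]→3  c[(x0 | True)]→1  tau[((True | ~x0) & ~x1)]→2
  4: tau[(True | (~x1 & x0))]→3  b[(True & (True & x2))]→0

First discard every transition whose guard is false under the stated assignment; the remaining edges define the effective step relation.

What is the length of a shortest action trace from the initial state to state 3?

BFS to 3:
  depth 0: {0}
  depth 1: {1}
  depth 2: {4}
  depth 3: {3}
first hit 3 at d=3 via a·tau·tau

Answer: 3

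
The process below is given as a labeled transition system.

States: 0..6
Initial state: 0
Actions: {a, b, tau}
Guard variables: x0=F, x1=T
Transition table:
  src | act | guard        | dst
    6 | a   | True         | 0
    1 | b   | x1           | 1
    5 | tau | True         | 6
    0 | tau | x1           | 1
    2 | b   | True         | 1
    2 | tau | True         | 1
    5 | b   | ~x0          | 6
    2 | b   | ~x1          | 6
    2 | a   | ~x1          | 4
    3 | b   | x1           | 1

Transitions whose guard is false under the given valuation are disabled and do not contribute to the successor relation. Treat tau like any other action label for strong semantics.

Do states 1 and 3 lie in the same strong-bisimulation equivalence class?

Answer: BISIMILAR

Trace:
Compute ~ classes (split until stable):
  π0 = {{0,1,2,3,4,5,6}}
  π1 = {{0},{1,3},{2,5},{4},{6}}
  π2 = {{0},{1,3},{2},{4},{5},{6}}
6 equivalence class(es) (converged in 3)
[1]={1,3}  [3]={1,3}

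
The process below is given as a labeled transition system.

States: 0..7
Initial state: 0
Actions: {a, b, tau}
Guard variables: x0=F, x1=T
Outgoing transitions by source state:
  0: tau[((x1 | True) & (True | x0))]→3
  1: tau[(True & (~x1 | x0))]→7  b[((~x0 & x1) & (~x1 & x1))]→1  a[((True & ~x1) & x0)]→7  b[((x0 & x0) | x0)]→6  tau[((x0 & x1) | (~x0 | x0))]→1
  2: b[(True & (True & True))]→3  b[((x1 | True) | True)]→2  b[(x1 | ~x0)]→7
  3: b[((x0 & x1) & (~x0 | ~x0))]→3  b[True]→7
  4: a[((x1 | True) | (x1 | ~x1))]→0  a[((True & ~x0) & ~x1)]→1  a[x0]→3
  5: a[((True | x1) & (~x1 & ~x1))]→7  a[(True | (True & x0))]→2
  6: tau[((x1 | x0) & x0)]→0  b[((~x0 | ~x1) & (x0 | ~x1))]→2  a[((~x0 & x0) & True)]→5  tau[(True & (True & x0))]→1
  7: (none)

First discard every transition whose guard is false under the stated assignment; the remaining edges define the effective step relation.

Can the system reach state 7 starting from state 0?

Answer: REACHABLE

Working:
Guard filter leaves 8 enabled edge(s).
L0 = {0}
L1 = {3}  total {0,3}
L2 = {7}  total {0,3,7}
Reachable = {0,3,7}
trace reaching 7: tau·b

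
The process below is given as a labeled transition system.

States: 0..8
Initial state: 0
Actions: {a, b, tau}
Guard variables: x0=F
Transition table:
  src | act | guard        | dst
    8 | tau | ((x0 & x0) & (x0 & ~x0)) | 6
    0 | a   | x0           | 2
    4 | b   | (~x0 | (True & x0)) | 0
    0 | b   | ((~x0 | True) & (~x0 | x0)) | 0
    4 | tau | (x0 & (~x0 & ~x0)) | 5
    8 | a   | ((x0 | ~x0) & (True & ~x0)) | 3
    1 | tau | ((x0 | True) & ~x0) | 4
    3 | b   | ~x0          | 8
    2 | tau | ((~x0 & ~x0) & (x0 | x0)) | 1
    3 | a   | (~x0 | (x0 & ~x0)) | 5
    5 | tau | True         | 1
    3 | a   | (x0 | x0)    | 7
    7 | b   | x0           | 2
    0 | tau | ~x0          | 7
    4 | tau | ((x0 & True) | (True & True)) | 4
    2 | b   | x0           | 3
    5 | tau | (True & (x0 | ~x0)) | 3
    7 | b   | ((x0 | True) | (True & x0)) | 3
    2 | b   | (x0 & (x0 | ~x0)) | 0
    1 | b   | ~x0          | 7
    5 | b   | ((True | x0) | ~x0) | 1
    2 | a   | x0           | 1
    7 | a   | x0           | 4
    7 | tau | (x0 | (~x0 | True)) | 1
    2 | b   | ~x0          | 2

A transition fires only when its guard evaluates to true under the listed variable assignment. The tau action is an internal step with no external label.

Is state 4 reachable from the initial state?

After dropping false guards: 15 live edges.
depth 0: {0}
depth 1: {7}  now seen {0,7}
depth 2: {1,3}  now seen {0,1,3,7}
depth 3: {4,5,8}  now seen {0,1,3,4,5,7,8}
R = {0,1,3,4,5,7,8}
Path to 4: tau·tau·tau

Answer: REACHABLE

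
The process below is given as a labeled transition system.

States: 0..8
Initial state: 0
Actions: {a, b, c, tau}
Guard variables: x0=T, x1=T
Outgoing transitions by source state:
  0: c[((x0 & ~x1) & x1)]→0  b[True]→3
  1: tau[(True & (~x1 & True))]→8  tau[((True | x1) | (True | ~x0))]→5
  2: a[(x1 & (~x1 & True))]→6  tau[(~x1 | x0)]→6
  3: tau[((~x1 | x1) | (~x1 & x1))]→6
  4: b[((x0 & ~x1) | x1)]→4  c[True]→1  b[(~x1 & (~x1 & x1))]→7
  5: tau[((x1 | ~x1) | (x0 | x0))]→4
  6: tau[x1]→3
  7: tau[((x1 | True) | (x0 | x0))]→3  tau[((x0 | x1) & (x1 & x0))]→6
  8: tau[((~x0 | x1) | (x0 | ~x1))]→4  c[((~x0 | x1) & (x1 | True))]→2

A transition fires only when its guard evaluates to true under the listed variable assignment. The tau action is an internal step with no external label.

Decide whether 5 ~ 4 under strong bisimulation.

Bisimulation quotient by refinement:
  round 0: {{0,1,2,3,4,5,6,7,8}}
  round 1: {{0},{1,2,3,5,6,7},{4},{8}}
  round 2: {{0},{1,2,3,6,7},{4},{5},{8}}
  round 3: {{0},{1},{2,3,6,7},{4},{5},{8}}
6 equivalence class(es) (converged in 4)
5∈{5}, 4∈{4}

Answer: NOT BISIMILAR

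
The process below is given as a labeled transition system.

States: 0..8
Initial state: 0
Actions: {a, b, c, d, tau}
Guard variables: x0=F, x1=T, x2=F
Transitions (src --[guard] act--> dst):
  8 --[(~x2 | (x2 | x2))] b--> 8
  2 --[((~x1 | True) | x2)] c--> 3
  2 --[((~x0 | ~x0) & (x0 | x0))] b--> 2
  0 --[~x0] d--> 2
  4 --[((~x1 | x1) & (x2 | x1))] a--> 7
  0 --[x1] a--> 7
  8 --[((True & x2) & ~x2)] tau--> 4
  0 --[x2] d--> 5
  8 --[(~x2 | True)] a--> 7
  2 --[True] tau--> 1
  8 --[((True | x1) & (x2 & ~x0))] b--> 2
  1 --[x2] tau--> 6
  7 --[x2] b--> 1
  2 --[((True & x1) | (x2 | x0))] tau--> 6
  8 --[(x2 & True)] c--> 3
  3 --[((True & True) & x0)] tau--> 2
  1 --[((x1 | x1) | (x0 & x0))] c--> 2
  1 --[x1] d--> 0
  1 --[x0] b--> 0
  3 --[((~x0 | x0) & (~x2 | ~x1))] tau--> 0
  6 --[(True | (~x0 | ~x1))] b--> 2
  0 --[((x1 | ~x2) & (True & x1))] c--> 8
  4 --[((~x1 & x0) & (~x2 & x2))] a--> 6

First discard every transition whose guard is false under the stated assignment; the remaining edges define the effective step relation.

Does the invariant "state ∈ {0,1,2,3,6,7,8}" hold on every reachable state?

Answer: INVARIANT HOLDS

Analysis:
Safe = {0,1,2,3,6,7,8}
Reachable = {0,1,2,3,6,7,8}
  0: ok
  1: ok
  2: ok
  3: ok
  6: ok
  7: ok
  8: ok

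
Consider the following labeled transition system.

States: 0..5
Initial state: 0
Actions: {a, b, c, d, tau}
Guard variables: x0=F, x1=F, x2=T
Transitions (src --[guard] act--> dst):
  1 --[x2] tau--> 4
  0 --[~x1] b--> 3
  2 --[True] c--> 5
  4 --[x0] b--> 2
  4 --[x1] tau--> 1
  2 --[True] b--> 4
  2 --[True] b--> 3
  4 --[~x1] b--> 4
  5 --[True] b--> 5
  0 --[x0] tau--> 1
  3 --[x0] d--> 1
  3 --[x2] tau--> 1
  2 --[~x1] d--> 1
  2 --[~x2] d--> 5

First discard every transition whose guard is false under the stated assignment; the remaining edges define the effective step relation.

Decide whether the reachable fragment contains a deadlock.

Answer: DEADLOCK-FREE

Analysis:
Reachable = {0,1,3,4}
  0: b→3  [1 exit(s)]
  1: tau→4  [1 exit(s)]
  3: tau→1  [1 exit(s)]
  4: b→4  [1 exit(s)]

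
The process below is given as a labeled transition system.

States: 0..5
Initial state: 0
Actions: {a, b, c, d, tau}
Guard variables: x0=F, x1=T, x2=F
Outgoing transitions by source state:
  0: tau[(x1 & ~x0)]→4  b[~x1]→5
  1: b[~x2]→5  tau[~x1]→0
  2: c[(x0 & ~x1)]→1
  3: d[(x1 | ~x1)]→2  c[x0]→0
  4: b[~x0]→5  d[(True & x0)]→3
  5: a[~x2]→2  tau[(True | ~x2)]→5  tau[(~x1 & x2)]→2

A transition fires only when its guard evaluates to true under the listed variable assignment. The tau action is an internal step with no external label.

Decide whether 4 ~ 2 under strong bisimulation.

Bisimulation quotient by refinement:
  P[0] = {{0,1,2,3,4,5}}
  P[1] = {{0},{1,4},{2},{3},{5}}
stable after 2 split(s): 5 block(s)
[4]={1,4}  [2]={2}

Answer: NOT BISIMILAR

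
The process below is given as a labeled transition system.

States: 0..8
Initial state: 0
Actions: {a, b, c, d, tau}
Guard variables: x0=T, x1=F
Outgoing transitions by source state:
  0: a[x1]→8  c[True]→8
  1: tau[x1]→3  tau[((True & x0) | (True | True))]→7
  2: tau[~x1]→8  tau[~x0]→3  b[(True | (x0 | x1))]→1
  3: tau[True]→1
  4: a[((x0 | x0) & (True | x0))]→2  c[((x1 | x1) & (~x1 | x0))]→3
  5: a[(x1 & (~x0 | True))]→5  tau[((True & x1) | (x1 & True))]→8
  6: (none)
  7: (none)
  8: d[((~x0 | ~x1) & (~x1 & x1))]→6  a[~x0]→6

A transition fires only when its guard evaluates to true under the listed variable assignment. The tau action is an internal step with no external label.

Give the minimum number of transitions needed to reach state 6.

Breadth-first toward 6:
  L0 = {0}
  L1 = {8}
6 never appears.

Answer: UNREACHABLE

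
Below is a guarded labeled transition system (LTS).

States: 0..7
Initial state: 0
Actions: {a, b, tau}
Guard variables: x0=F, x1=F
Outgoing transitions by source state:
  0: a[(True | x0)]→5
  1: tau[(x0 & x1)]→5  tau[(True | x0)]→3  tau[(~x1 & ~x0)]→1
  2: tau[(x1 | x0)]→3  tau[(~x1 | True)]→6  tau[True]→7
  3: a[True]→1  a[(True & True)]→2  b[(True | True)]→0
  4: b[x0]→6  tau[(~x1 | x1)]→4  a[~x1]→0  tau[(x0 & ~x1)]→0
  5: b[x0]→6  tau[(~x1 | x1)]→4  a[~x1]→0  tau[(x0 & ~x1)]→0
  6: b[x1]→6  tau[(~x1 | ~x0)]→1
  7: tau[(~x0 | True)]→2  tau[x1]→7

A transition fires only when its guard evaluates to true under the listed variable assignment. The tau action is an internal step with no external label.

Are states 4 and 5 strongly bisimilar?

Answer: BISIMILAR

Trace:
Refine partition for ~:
  P[0] = {{0,1,2,3,4,5,6,7}}
  P[1] = {{0},{1,2,6,7},{3},{4,5}}
  P[2] = {{0},{1},{2,6,7},{3},{4,5}}
  P[3] = {{0},{1},{2,7},{3},{4,5},{6}}
  P[4] = {{0},{1},{2},{3},{4,5},{6},{7}}
7 equivalence class(es) (converged in 5)
4∈{4,5}, 5∈{4,5}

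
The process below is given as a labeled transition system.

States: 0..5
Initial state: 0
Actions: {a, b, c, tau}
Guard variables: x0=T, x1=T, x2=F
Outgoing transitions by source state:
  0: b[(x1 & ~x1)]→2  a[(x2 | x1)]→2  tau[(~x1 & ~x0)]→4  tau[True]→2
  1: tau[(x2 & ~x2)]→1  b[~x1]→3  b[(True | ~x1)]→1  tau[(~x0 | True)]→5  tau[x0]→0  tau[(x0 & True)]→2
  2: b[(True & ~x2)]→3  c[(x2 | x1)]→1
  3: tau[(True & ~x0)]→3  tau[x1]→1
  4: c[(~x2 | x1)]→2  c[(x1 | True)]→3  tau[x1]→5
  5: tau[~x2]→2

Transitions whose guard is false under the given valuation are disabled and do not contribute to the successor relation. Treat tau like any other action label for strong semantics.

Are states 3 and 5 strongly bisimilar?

Answer: NOT BISIMILAR

Working:
Bisimulation quotient by refinement:
  P[0] = {{0,1,2,3,4,5}}
  P[1] = {{0},{1},{2},{3,5},{4}}
  P[2] = {{0},{1},{2},{3},{4},{5}}
Fixed point at round 3; 6 class(es).
class of 3: {3}; class of 5: {5}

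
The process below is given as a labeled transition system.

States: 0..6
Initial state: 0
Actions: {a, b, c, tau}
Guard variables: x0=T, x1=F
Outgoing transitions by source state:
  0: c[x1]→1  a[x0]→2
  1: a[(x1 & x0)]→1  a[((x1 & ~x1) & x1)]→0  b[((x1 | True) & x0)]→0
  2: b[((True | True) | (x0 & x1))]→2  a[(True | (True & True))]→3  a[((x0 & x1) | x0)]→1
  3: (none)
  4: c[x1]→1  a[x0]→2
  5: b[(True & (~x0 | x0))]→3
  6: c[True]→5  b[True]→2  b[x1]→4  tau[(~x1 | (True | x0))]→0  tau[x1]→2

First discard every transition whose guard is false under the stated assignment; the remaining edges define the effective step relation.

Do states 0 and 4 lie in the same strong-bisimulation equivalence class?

Answer: BISIMILAR

Trace:
Bisimulation quotient by refinement:
  P[0] = {{0,1,2,3,4,5,6}}
  P[1] = {{0,4},{1,5},{2},{3},{6}}
  P[2] = {{0,4},{1},{2},{3},{5},{6}}
Fixed point at round 3; 6 class(es).
0∈{0,4}, 4∈{0,4}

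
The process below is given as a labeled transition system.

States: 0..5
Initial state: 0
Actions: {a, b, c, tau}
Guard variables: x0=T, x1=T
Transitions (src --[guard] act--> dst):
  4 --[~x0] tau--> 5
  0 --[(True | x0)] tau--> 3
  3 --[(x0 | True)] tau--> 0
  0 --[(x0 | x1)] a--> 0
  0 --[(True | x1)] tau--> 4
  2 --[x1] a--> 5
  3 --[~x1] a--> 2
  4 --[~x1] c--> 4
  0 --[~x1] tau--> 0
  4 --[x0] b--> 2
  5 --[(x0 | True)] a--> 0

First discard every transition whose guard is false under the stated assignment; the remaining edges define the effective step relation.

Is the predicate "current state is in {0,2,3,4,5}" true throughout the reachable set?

Answer: INVARIANT HOLDS

Working:
Allowed set {0,2,3,4,5}
Reachable = {0,2,3,4,5}
  0: safe
  2: safe
  3: safe
  4: safe
  5: safe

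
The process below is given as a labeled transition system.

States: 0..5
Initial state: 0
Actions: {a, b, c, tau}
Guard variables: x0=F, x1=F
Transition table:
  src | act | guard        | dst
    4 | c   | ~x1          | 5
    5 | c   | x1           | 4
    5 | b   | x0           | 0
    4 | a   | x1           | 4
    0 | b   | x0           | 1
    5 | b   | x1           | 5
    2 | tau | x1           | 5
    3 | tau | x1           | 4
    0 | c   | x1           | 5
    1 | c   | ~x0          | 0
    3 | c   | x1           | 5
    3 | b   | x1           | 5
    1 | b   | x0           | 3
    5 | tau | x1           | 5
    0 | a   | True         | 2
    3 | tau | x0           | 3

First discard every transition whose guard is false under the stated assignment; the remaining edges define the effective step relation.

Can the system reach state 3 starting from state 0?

After dropping false guards: 3 live edges.
Layer 0: {0}
Layer 1: {2}  cumulative {0,2}
Reach set: {0,2}

Answer: UNREACHABLE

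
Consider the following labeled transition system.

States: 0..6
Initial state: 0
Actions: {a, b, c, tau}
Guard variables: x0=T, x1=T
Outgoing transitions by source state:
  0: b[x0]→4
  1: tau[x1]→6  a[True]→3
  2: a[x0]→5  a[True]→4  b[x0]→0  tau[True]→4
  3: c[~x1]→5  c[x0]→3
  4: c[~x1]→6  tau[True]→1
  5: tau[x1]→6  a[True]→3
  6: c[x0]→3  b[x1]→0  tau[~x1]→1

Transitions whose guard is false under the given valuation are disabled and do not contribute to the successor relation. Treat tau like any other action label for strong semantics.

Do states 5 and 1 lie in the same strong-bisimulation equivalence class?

Bisimulation quotient by refinement:
  round 0: {{0,1,2,3,4,5,6}}
  round 1: {{0},{1,5},{2},{3},{4},{6}}
6 equivalence class(es) (converged in 2)
class of 5: {1,5}; class of 1: {1,5}

Answer: BISIMILAR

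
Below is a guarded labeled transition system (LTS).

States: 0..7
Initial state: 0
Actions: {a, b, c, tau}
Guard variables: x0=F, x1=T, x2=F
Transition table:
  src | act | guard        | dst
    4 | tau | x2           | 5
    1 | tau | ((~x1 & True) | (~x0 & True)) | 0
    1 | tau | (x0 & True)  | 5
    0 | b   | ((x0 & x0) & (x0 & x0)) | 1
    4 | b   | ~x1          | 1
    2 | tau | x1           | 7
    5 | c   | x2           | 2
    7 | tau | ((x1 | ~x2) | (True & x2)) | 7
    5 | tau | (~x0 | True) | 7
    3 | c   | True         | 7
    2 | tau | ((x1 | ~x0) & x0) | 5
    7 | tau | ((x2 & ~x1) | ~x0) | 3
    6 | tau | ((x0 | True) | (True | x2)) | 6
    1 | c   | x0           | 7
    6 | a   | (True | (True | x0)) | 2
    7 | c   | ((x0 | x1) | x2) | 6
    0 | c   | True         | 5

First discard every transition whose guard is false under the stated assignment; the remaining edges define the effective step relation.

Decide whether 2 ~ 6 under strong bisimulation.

Answer: NOT BISIMILAR

Trace:
Compute ~ classes (split until stable):
  round 0: {{0,1,2,3,4,5,6,7}}
  round 1: {{0,3},{1,2,5},{4},{6},{7}}
  round 2: {{0},{1},{2,5},{3},{4},{6},{7}}
Fixed point at round 3; 7 class(es).
class of 2: {2,5}; class of 6: {6}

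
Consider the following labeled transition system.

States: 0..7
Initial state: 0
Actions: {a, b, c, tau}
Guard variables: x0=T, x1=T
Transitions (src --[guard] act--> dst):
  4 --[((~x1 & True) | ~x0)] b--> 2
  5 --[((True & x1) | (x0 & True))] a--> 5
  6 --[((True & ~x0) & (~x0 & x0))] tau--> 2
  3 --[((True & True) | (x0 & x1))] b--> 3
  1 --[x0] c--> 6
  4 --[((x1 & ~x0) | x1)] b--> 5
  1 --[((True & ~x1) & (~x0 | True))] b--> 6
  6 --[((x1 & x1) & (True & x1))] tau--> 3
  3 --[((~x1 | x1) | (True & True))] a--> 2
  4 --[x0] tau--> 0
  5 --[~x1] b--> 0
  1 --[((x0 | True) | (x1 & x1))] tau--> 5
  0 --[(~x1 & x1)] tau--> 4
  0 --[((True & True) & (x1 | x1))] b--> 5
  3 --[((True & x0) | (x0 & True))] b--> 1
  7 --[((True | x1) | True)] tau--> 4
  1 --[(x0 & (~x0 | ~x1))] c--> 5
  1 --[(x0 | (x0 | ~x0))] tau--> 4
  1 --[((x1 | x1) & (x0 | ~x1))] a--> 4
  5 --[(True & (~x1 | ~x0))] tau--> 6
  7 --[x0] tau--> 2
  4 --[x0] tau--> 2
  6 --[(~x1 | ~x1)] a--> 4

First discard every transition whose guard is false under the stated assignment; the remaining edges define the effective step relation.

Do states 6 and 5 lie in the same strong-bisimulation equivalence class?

Refine partition for ~:
  P[0] = {{0,1,2,3,4,5,6,7}}
  P[1] = {{0},{1},{2},{3},{4},{5},{6,7}}
  P[2] = {{0},{1},{2},{3},{4},{5},{6},{7}}
stable after 3 split(s): 8 block(s)
6∈{6}, 5∈{5}

Answer: NOT BISIMILAR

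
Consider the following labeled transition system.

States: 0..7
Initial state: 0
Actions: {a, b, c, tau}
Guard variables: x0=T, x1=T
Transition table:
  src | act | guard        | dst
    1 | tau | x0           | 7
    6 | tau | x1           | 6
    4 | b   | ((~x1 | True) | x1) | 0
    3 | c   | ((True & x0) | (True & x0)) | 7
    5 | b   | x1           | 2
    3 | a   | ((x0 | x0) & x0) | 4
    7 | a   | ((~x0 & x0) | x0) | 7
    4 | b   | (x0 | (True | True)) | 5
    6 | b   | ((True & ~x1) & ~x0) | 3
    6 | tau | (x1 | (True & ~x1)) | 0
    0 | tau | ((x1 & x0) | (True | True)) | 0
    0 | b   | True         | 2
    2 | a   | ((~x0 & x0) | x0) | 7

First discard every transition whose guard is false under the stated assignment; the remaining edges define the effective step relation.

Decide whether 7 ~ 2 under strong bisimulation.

Answer: BISIMILAR

Analysis:
Refine partition for ~:
  round 0: {{0,1,2,3,4,5,6,7}}
  round 1: {{0},{1,6},{2,7},{3},{4,5}}
  round 2: {{0},{1},{2,7},{3},{4},{5},{6}}
7 equivalence class(es) (converged in 3)
7∈{2,7}, 2∈{2,7}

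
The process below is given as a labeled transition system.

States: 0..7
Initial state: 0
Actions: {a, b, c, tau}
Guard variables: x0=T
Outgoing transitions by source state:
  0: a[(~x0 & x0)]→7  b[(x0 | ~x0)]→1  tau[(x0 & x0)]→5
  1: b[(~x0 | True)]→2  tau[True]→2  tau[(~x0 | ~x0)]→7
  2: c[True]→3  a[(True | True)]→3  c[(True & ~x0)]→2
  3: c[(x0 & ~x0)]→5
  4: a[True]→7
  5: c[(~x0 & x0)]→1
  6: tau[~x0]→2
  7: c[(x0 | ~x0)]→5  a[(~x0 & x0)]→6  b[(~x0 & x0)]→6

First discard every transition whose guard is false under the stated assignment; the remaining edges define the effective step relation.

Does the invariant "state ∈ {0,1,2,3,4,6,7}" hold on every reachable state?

Safe = {0,1,2,3,4,6,7}
Reachable = {0,1,2,3,5}
  0: ✓
  1: ✓
  2: ✓
  3: ✓
  5: outside
counterexample path to 5: tau

Answer: INVARIANT VIOLATED at state 5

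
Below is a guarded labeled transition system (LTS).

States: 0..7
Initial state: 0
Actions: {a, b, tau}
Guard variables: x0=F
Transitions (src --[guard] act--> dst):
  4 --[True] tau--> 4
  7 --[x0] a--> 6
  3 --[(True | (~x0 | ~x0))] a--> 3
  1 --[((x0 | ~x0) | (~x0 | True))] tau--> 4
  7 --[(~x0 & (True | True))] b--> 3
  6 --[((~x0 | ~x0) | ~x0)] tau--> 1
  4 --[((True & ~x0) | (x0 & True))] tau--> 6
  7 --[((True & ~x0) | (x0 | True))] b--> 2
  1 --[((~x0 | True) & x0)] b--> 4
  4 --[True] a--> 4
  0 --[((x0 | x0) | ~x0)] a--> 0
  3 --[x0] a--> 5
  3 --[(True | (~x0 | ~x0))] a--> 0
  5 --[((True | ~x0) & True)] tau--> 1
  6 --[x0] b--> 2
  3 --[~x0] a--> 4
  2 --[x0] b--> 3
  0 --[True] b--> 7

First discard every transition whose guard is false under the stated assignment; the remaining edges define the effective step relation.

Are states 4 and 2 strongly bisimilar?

Refine partition for ~:
  P[0] = {{0,1,2,3,4,5,6,7}}
  P[1] = {{0},{1,5,6},{2},{3},{4},{7}}
  P[2] = {{0},{1},{2},{3},{4},{5,6},{7}}
stable after 3 split(s): 7 block(s)
[4]={4}  [2]={2}

Answer: NOT BISIMILAR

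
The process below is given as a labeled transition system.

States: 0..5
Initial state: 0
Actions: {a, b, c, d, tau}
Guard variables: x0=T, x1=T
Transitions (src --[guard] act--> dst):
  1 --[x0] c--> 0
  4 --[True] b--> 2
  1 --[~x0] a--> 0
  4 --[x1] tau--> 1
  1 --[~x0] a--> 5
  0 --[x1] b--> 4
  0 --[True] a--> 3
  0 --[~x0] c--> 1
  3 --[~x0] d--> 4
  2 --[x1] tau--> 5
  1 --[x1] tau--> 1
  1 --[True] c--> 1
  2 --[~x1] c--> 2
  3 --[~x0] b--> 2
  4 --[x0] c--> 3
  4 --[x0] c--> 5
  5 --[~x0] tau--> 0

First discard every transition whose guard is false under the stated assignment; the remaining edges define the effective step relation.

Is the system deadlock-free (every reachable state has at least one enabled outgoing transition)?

Answer: DEADLOCK at state 3

Working:
Reachable = {0,1,2,3,4,5}
  0: a→3  b→4  [2 exit(s)]
  1: c→0  c→1  tau→1  [3 exit(s)]
  2: tau→5  [1 exit(s)]
  3: ∅  [no exit]
  4: b→2  c→3  c→5  tau→1  [4 exit(s)]
  5: ∅  [no exit]
Path to 3: a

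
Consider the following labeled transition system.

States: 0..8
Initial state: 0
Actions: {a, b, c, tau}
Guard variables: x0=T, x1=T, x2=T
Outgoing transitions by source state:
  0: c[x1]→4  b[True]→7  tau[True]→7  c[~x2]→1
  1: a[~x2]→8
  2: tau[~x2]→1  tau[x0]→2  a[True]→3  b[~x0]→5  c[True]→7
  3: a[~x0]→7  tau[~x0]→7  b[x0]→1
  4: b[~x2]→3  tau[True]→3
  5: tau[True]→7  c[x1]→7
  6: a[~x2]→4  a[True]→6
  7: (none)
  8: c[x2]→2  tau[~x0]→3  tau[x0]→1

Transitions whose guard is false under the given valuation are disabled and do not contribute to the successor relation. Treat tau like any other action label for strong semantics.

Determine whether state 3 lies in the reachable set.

Guard filter leaves 13 enabled edge(s).
L0 = {0}
L1 = {4,7}  cumulative {0,4,7}
L2 = {3}  cumulative {0,3,4,7}
L3 = {1}  cumulative {0,1,3,4,7}
R = {0,1,3,4,7}
trace reaching 3: c·tau

Answer: REACHABLE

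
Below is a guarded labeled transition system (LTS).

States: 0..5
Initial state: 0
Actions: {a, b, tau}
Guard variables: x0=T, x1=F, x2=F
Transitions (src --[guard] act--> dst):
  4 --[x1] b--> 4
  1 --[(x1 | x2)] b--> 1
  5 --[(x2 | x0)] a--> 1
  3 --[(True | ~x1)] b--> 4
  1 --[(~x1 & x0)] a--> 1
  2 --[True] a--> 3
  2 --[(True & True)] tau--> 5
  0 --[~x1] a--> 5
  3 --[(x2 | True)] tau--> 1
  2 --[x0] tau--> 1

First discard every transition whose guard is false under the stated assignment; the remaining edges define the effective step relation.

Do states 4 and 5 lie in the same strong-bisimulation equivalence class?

Bisimulation quotient by refinement:
  round 0: {{0,1,2,3,4,5}}
  round 1: {{0,1,5},{2},{3},{4}}
4 equivalence class(es) (converged in 2)
[4]={4}  [5]={0,1,5}

Answer: NOT BISIMILAR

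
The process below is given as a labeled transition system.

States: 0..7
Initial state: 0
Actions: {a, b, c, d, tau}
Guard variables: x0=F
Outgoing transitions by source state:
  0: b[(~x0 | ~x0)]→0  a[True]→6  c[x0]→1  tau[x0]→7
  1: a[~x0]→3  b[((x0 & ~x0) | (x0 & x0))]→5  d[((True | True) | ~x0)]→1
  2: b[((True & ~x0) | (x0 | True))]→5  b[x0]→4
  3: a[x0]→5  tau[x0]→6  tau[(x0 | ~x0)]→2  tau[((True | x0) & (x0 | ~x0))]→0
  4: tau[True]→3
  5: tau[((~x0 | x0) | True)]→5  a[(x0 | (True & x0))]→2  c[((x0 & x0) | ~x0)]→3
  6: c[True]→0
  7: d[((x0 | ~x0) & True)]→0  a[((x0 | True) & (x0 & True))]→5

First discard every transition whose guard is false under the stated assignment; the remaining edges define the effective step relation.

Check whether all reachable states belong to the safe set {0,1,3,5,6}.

Answer: INVARIANT HOLDS

Trace:
Safe = {0,1,3,5,6}
Reachable = {0,6}
  0: safe
  6: safe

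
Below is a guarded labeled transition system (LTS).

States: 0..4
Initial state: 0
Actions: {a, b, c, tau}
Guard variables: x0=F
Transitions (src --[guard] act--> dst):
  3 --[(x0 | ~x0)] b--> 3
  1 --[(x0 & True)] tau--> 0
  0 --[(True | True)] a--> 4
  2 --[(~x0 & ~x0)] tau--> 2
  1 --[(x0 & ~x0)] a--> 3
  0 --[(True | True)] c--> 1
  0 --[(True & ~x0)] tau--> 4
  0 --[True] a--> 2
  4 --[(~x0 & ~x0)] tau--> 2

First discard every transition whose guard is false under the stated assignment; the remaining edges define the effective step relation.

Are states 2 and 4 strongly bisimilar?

Refine partition for ~:
  P[0] = {{0,1,2,3,4}}
  P[1] = {{0},{1},{2,4},{3}}
4 equivalence class(es) (converged in 2)
[2]={2,4}  [4]={2,4}

Answer: BISIMILAR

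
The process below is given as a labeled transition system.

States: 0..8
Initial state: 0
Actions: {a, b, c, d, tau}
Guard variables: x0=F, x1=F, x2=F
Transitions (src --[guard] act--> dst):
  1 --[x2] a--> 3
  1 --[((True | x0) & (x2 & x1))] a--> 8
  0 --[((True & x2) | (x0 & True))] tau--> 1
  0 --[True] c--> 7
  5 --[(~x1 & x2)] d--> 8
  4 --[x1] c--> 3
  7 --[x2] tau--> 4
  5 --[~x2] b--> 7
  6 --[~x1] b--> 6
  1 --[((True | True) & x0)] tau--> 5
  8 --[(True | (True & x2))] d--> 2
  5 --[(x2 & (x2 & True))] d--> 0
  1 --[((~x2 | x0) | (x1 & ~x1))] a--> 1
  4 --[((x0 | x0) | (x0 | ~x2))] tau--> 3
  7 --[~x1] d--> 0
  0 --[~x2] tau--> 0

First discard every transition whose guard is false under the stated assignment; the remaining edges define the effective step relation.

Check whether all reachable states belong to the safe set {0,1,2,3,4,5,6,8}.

Answer: INVARIANT VIOLATED at state 7

Working:
Inv-set: {0,1,2,3,4,5,6,8}
Reachable = {0,7}
  0: ✓
  7: ✗ unsafe
counterexample path to 7: c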